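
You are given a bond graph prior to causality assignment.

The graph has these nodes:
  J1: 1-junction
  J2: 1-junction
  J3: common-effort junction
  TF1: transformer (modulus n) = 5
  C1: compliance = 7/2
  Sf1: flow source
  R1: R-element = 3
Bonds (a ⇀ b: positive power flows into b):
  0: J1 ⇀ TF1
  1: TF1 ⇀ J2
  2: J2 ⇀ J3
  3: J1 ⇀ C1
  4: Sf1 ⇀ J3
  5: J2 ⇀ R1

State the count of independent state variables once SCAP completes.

1  (C1 all integral)

b4 stroke at Sf1  (source Sf1 imposes f)
b2 stroke at J3  (J3: last free bond brings effort in)
b1 stroke at J2  (common-f at J2 fixed by 2)
b5 stroke at J2  (J2: bond 2 brought flow, rest push out)
b0 stroke at TF1  (through TF1, causality passes straight; one stroke at TF1)
b3 stroke at J1  (1-jn J1 has f-setter on 0)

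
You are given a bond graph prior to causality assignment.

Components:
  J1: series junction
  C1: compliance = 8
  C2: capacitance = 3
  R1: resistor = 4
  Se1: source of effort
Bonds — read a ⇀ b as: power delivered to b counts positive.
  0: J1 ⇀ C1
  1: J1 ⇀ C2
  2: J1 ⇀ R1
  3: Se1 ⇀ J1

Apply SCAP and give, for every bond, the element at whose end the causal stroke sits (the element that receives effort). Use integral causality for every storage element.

bond 0 |J1
bond 1 |J1
bond 2 |R1
bond 3 |J1

b3 →J1  (Se1 fixes effort; stroke away)
b0 →J1  (C1 outputs effort q/C1)
b1 →J1  (C2 outputs effort q/C2)
b2 →R1  (J1 needs exactly one f-in)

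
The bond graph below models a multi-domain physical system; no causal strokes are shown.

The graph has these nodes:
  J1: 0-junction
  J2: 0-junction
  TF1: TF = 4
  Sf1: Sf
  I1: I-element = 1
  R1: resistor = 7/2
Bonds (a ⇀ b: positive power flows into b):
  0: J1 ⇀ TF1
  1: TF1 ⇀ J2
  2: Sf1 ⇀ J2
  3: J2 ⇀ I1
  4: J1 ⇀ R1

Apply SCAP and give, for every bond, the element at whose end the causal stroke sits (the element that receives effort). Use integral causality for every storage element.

#2 stroke→Sf1  (source Sf1 imposes f)
#3 stroke→I1  (I1 outputs flow p/I1)
#1 stroke→J2  (only one effort-in slot at J2)
#0 stroke→TF1  (TF1: transformer flips bond 1)
#4 stroke→J1  (J1: last free bond brings effort in)

#0 stroke→TF1
#1 stroke→J2
#2 stroke→Sf1
#3 stroke→I1
#4 stroke→J1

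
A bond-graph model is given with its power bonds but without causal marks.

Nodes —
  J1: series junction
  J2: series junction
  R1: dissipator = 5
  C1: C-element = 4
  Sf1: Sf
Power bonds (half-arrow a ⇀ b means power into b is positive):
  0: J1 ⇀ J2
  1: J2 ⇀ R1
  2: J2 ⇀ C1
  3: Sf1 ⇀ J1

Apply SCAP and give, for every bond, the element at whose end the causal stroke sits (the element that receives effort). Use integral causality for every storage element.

bond 0 |J1
bond 1 |J2
bond 2 |J2
bond 3 |Sf1

β3 stroke→Sf1  (source Sf1 imposes f)
β0 stroke→J1  (J1 flow already set via bond 3)
β1 stroke→J2  (common-f at J2 fixed by 0)
β2 stroke→J2  (J2: bond 0 brought flow, rest push out)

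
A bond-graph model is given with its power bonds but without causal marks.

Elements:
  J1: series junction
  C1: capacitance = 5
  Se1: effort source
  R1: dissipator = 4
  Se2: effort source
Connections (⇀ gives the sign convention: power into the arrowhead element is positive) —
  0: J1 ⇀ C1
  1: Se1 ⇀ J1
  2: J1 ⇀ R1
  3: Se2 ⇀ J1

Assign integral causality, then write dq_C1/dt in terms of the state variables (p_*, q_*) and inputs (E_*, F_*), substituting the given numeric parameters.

#1 →J1  (Se1 (Se) sets effort on bond)
#3 →J1  (Se2 fixes effort; stroke away)
#0 →J1  (C1 outputs effort q/C1)
#2 →R1  (J1 needs exactly one f-in)

dq_C1/dt = E_Se1/4 + E_Se2/4 - q_C1/20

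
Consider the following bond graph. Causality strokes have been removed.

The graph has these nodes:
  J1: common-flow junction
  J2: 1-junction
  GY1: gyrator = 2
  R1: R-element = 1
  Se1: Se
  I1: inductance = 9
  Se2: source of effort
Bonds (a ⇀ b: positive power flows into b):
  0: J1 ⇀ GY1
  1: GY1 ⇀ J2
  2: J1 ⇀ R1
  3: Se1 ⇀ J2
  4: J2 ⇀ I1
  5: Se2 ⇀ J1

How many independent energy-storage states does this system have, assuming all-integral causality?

1  (I1 all integral)

bond 3 →J2  (Se1: effort source, stroke at far end)
bond 5 →J1  (Se2 (Se) sets effort on bond)
bond 4 →I1  (I1: I, integral causality)
bond 1 →J2  (common-f at J2 fixed by 4)
bond 0 →J1  (through GY1, causality inverts; strokes same side of GY1)
bond 2 →R1  (closing 1-jn rule on J1)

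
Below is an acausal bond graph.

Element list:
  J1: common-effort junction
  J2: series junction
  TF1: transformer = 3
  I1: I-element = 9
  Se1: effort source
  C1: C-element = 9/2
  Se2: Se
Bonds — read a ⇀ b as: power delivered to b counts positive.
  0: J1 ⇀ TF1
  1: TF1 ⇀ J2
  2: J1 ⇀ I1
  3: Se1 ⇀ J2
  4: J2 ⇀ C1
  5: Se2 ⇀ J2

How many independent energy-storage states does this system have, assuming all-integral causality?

β3 stroke at J2  (Se1 fixes effort; stroke away)
β5 stroke at J2  (source Se2 imposes e)
β2 stroke at I1  (prefer integral on I1)
β0 stroke at J1  (J1 needs exactly one e-in)
β1 stroke at TF1  (TF TF1: opposite of bond 0)
β4 stroke at J2  (common-f at J2 fixed by 1)

2  (C1, I1 all integral)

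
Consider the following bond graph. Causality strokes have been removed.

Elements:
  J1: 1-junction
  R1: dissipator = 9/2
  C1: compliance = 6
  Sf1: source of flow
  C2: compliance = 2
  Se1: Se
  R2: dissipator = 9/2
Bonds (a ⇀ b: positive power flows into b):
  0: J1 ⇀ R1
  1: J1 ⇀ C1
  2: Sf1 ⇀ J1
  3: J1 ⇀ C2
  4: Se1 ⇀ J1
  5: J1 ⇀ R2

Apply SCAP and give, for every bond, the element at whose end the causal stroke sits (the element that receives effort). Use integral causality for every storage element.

bond 0 →J1
bond 1 →J1
bond 2 →Sf1
bond 3 →J1
bond 4 →J1
bond 5 →J1

b2 stroke→Sf1  (Sf1 (Sf) sets flow on bond)
b4 stroke→J1  (Se1 (Se) sets effort on bond)
b0 stroke→J1  (common-f at J1 fixed by 2)
b1 stroke→J1  (1-jn J1 has f-setter on 2)
b3 stroke→J1  (1-jn J1 has f-setter on 2)
b5 stroke→J1  (common-f at J1 fixed by 2)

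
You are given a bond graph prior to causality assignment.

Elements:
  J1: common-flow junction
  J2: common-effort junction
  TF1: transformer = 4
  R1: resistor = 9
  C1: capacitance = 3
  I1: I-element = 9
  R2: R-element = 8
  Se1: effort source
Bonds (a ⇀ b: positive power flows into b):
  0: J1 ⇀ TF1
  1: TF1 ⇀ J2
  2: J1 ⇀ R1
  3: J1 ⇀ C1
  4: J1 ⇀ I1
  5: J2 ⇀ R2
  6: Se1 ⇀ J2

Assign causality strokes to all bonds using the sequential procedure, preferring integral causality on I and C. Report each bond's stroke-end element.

b0 stroke at J1
b1 stroke at TF1
b2 stroke at J1
b3 stroke at J1
b4 stroke at I1
b5 stroke at R2
b6 stroke at J2

β6 stroke→J2  (Se1: effort source, stroke at far end)
β1 stroke→TF1  (common-e at J2 fixed by 6)
β5 stroke→R2  (0-jn J2 has e-setter on 6)
β0 stroke→J1  (TF1 one-in-one-out from 1)
β3 stroke→J1  (C1 integral (e out))
β4 stroke→I1  (prefer integral on I1)
β2 stroke→J1  (J1 flow already set via bond 4)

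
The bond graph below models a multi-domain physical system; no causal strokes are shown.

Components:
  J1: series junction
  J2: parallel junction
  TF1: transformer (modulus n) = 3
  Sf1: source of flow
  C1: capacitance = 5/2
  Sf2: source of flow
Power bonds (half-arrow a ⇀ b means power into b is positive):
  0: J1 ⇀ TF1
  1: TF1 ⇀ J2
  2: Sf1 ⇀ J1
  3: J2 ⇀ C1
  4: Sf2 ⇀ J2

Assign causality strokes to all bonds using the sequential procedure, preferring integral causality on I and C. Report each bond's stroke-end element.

#2 →Sf1  (Sf1 (Sf) sets flow on bond)
#4 →Sf2  (Sf2 (Sf) sets flow on bond)
#0 →J1  (J1 flow already set via bond 2)
#1 →TF1  (TF TF1: opposite of bond 0)
#3 →J2  (only one effort-in slot at J2)

bond 0 →J1
bond 1 →TF1
bond 2 →Sf1
bond 3 →J2
bond 4 →Sf2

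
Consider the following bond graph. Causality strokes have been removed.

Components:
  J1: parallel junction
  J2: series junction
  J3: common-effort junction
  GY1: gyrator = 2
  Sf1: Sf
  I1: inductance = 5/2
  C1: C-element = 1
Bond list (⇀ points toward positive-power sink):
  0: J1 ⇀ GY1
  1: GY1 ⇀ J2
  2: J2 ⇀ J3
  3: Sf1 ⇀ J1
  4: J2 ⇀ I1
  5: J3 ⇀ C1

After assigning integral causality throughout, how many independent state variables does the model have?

β3 stroke at Sf1  (Sf1: flow source, stroke at near end)
β0 stroke at J1  (only one effort-in slot at J1)
β1 stroke at J2  (GY GY1: same side as bond 0)
β4 stroke at I1  (I1: I, integral causality)
β2 stroke at J2  (J2 flow already set via bond 4)
β5 stroke at J3  (J3 needs exactly one e-in)

2  (C1, I1 all integral)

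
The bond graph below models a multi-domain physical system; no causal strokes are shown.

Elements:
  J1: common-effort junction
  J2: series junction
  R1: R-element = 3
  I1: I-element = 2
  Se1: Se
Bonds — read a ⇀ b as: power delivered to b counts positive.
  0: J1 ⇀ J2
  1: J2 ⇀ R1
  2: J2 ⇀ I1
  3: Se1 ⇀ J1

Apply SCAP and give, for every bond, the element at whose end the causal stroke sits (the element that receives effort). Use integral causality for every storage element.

b3 →J1  (Se1: effort source, stroke at far end)
b0 →J2  (0-jn J1 has e-setter on 3)
b2 →I1  (I1 integral (f out))
b1 →J2  (common-f at J2 fixed by 2)

bond 0 |J2
bond 1 |J2
bond 2 |I1
bond 3 |J1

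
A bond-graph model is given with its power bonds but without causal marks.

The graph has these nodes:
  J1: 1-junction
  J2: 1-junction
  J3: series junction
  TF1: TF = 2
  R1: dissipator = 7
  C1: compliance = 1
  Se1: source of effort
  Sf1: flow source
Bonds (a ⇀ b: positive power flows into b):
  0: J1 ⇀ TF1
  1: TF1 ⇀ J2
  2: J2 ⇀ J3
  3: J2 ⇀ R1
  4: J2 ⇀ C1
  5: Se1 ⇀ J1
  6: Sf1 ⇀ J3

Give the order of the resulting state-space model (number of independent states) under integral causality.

1  (C1 all integral)

β5 stroke→J1  (source Se1 imposes e)
β6 stroke→Sf1  (Sf1 fixes flow; stroke at Sf1)
β0 stroke→TF1  (J1 needs exactly one f-in)
β2 stroke→J3  (J3: bond 6 brought flow, rest push out)
β1 stroke→J2  (TF1: transformer flips bond 0)
β3 stroke→J2  (1-jn J2 has f-setter on 2)
β4 stroke→J2  (common-f at J2 fixed by 2)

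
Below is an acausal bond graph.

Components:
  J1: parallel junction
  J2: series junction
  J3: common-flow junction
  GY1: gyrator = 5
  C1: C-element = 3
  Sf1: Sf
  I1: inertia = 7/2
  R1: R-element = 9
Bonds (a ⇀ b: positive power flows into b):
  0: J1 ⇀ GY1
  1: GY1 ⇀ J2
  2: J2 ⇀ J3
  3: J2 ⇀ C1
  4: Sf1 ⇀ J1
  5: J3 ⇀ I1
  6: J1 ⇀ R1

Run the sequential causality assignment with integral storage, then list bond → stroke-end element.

bond 0 stroke→J1
bond 1 stroke→J2
bond 2 stroke→J3
bond 3 stroke→J2
bond 4 stroke→Sf1
bond 5 stroke→I1
bond 6 stroke→R1

β4 stroke at Sf1  (Sf1 (Sf) sets flow on bond)
β3 stroke at J2  (C1 outputs effort q/C1)
β5 stroke at I1  (I1: I, integral causality)
β2 stroke at J3  (J3: bond 5 brought flow, rest push out)
β1 stroke at J2  (1-jn J2 has f-setter on 2)
β0 stroke at J1  (through GY1, causality inverts; strokes same side of GY1)
β6 stroke at R1  (J1: bond 0 brought effort, rest push out)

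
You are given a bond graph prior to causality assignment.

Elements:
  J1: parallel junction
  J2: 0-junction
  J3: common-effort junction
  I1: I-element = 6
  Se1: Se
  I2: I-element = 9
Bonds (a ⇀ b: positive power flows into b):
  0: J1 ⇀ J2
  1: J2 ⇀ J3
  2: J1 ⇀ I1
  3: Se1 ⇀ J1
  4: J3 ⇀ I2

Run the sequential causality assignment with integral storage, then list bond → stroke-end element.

#3 |J1  (Se1: effort source, stroke at far end)
#0 |J2  (0-jn J1 has e-setter on 3)
#2 |I1  (J1: bond 3 brought effort, rest push out)
#1 |J3  (common-e at J2 fixed by 0)
#4 |I2  (J3: bond 1 brought effort, rest push out)

β0 stroke→J2
β1 stroke→J3
β2 stroke→I1
β3 stroke→J1
β4 stroke→I2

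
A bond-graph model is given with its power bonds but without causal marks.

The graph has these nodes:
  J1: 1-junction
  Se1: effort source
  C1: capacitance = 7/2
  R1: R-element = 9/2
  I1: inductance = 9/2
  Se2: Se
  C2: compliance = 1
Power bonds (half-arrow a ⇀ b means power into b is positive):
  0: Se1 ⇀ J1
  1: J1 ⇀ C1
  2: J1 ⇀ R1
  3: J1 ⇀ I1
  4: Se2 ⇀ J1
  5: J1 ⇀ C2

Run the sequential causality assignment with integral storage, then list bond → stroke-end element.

β0 →J1  (source Se1 imposes e)
β4 →J1  (Se2 fixes effort; stroke away)
β1 →J1  (prefer integral on C1)
β3 →I1  (I1: I, integral causality)
β2 →J1  (1-jn J1 has f-setter on 3)
β5 →J1  (1-jn J1 has f-setter on 3)

bond 0 stroke at J1
bond 1 stroke at J1
bond 2 stroke at J1
bond 3 stroke at I1
bond 4 stroke at J1
bond 5 stroke at J1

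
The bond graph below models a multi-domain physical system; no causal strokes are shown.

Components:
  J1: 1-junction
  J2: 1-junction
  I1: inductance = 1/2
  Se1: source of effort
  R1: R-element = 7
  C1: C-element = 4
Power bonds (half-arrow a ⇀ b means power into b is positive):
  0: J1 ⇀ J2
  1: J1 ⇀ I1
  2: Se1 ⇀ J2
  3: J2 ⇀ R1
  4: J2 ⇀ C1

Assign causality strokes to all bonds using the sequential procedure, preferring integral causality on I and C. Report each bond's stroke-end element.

b0 stroke at J1
b1 stroke at I1
b2 stroke at J2
b3 stroke at J2
b4 stroke at J2

bond 2 stroke at J2  (source Se1 imposes e)
bond 1 stroke at I1  (I1: I, integral causality)
bond 0 stroke at J1  (common-f at J1 fixed by 1)
bond 3 stroke at J2  (common-f at J2 fixed by 0)
bond 4 stroke at J2  (1-jn J2 has f-setter on 0)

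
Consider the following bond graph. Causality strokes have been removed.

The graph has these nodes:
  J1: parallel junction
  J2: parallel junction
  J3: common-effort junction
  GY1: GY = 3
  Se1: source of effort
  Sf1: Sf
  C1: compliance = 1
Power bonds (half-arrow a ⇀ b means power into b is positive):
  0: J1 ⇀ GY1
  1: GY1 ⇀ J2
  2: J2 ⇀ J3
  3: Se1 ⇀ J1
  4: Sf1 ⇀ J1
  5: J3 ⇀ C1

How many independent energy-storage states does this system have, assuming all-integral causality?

β3 stroke at J1  (Se1: effort source, stroke at far end)
β4 stroke at Sf1  (source Sf1 imposes f)
β0 stroke at GY1  (J1 effort already set via bond 3)
β1 stroke at GY1  (GY1: gyrator matches bond 0)
β2 stroke at J2  (closing 0-jn rule on J2)
β5 stroke at J3  (only one effort-in slot at J3)

1  (C1 all integral)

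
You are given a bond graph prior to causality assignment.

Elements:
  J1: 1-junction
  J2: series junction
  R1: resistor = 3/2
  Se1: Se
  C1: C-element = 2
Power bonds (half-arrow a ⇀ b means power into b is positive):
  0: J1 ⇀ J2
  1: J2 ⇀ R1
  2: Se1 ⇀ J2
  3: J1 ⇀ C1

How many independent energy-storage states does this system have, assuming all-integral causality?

1  (C1 all integral)

b2 stroke→J2  (Se1 (Se) sets effort on bond)
b3 stroke→J1  (C1 outputs effort q/C1)
b0 stroke→J2  (J1: last free bond brings flow in)
b1 stroke→R1  (closing 1-jn rule on J2)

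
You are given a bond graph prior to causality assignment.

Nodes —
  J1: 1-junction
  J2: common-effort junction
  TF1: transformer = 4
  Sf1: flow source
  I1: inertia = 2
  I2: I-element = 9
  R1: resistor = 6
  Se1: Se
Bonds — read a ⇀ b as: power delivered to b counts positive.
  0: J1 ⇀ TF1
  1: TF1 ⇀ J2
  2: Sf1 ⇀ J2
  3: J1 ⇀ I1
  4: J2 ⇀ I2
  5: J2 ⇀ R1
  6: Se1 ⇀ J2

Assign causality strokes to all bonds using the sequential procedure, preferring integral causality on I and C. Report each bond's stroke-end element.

b2 stroke at Sf1  (source Sf1 imposes f)
b6 stroke at J2  (Se1 fixes effort; stroke away)
b1 stroke at TF1  (J2 effort already set via bond 6)
b4 stroke at I2  (0-jn J2 has e-setter on 6)
b5 stroke at R1  (0-jn J2 has e-setter on 6)
b0 stroke at J1  (TF1 one-in-one-out from 1)
b3 stroke at I1  (J1 needs exactly one f-in)

bond 0 |J1
bond 1 |TF1
bond 2 |Sf1
bond 3 |I1
bond 4 |I2
bond 5 |R1
bond 6 |J2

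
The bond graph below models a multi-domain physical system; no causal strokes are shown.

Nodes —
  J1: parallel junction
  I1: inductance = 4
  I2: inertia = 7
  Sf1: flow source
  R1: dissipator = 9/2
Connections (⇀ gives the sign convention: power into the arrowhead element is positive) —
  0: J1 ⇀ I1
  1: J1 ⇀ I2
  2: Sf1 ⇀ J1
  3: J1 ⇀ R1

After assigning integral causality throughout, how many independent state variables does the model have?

b2 |Sf1  (Sf1 (Sf) sets flow on bond)
b0 |I1  (I1 integral (f out))
b1 |I2  (I2 integral (f out))
b3 |J1  (J1: last free bond brings effort in)

2  (I1, I2 all integral)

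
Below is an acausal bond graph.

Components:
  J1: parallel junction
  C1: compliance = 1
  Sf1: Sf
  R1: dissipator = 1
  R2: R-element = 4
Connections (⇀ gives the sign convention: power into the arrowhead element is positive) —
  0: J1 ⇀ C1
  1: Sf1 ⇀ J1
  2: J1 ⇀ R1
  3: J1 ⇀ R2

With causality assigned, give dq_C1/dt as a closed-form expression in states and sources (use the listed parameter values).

bond 1 stroke→Sf1  (source Sf1 imposes f)
bond 0 stroke→J1  (C1 outputs effort q/C1)
bond 2 stroke→R1  (J1 effort already set via bond 0)
bond 3 stroke→R2  (J1 effort already set via bond 0)

dq_C1/dt = F_Sf1 - 5*q_C1/4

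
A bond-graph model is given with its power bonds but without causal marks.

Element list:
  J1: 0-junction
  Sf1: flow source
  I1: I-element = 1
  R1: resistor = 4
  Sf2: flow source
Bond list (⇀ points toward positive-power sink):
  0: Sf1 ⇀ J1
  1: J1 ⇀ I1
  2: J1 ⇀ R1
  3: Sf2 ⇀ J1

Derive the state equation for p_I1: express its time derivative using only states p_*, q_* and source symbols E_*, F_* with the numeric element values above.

b0 →Sf1  (Sf1 fixes flow; stroke at Sf1)
b3 →Sf2  (Sf2 fixes flow; stroke at Sf2)
b1 →I1  (prefer integral on I1)
b2 →J1  (closing 0-jn rule on J1)

dp_I1/dt = 4*F_Sf1 + 4*F_Sf2 - 4*p_I1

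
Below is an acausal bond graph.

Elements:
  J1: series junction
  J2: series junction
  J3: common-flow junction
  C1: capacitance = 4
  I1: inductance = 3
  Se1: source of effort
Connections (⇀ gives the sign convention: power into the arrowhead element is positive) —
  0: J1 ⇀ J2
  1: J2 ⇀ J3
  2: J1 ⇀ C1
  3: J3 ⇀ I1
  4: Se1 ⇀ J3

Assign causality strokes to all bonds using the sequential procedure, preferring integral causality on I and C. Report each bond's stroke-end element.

β4 stroke→J3  (Se1: effort source, stroke at far end)
β2 stroke→J1  (C1: C, integral causality)
β0 stroke→J2  (only one flow-in slot at J1)
β1 stroke→J3  (only one flow-in slot at J2)
β3 stroke→I1  (closing 1-jn rule on J3)

bond 0 |J2
bond 1 |J3
bond 2 |J1
bond 3 |I1
bond 4 |J3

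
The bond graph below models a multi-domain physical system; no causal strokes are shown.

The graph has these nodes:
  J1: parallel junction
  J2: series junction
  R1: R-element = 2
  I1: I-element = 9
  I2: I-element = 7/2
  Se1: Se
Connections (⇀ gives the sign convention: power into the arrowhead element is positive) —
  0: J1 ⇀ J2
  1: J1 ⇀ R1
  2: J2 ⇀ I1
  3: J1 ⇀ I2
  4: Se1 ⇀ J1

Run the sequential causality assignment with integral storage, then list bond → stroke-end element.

β0 |J2
β1 |R1
β2 |I1
β3 |I2
β4 |J1

bond 4 →J1  (Se1: effort source, stroke at far end)
bond 0 →J2  (common-e at J1 fixed by 4)
bond 1 →R1  (0-jn J1 has e-setter on 4)
bond 3 →I2  (common-e at J1 fixed by 4)
bond 2 →I1  (only one flow-in slot at J2)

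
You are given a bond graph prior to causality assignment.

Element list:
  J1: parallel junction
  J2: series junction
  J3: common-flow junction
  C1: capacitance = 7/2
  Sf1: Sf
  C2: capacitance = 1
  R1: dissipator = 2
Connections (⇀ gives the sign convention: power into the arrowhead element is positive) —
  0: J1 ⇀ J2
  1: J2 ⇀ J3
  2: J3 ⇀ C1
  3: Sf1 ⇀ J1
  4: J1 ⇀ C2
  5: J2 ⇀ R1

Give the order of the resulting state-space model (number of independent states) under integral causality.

bond 3 stroke→Sf1  (Sf1 (Sf) sets flow on bond)
bond 2 stroke→J3  (C1: C, integral causality)
bond 1 stroke→J2  (only one flow-in slot at J3)
bond 4 stroke→J1  (C2: C, integral causality)
bond 0 stroke→J2  (common-e at J1 fixed by 4)
bond 5 stroke→R1  (J2 needs exactly one f-in)

2  (C1, C2 all integral)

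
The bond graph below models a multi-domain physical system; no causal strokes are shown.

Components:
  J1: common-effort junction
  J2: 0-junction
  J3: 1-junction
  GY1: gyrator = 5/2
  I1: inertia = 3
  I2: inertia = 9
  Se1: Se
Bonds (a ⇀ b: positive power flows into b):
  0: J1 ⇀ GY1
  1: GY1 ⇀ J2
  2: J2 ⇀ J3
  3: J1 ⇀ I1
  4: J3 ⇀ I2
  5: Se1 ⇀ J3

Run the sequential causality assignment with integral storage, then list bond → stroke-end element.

#0 →J1
#1 →J2
#2 →J3
#3 →I1
#4 →I2
#5 →J3

bond 5 stroke at J3  (source Se1 imposes e)
bond 3 stroke at I1  (I1 outputs flow p/I1)
bond 0 stroke at J1  (J1: last free bond brings effort in)
bond 1 stroke at J2  (through GY1, causality inverts; strokes same side of GY1)
bond 2 stroke at J3  (0-jn J2 has e-setter on 1)
bond 4 stroke at I2  (J3: last free bond brings flow in)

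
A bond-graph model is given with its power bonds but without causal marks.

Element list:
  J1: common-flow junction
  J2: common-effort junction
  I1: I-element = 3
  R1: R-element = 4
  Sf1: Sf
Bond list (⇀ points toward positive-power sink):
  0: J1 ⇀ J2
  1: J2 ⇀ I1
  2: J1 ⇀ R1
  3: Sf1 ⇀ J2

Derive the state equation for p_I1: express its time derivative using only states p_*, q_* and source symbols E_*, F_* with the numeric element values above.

dp_I1/dt = 4*F_Sf1 - 4*p_I1/3

β3 stroke→Sf1  (Sf1 (Sf) sets flow on bond)
β1 stroke→I1  (I1: I, integral causality)
β0 stroke→J2  (J2 needs exactly one e-in)
β2 stroke→J1  (J1 flow already set via bond 0)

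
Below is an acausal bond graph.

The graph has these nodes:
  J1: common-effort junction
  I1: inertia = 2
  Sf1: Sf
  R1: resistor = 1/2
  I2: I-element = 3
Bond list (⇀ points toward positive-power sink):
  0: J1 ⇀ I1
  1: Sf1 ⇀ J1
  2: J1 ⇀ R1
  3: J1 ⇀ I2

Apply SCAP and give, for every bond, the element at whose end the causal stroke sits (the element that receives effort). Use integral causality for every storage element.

bond 1 →Sf1  (Sf1 (Sf) sets flow on bond)
bond 0 →I1  (prefer integral on I1)
bond 3 →I2  (I2 integral (f out))
bond 2 →J1  (J1 needs exactly one e-in)

β0 stroke→I1
β1 stroke→Sf1
β2 stroke→J1
β3 stroke→I2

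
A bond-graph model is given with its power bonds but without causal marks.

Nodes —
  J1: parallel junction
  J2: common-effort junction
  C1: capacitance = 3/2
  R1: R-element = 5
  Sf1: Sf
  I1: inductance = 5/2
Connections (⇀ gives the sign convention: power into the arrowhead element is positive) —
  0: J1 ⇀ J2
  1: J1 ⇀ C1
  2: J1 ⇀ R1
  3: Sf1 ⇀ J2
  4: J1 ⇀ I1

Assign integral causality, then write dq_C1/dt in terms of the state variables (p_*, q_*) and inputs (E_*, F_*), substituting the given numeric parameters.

b3 →Sf1  (Sf1 fixes flow; stroke at Sf1)
b0 →J2  (J2: last free bond brings effort in)
b1 →J1  (C1 outputs effort q/C1)
b2 →R1  (common-e at J1 fixed by 1)
b4 →I1  (J1 effort already set via bond 1)

dq_C1/dt = F_Sf1 - 2*p_I1/5 - 2*q_C1/15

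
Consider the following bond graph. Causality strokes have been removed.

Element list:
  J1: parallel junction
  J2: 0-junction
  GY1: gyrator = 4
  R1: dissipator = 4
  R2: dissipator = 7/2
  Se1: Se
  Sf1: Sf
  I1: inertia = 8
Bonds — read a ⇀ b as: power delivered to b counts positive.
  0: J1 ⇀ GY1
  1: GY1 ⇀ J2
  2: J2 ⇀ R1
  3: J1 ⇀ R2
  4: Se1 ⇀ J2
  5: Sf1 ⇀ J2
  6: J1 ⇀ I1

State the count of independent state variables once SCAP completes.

#4 stroke→J2  (Se1 fixes effort; stroke away)
#5 stroke→Sf1  (Sf1 (Sf) sets flow on bond)
#1 stroke→GY1  (J2: bond 4 brought effort, rest push out)
#2 stroke→R1  (common-e at J2 fixed by 4)
#0 stroke→GY1  (through GY1, causality inverts; strokes same side of GY1)
#6 stroke→I1  (I1: I, integral causality)
#3 stroke→J1  (J1 needs exactly one e-in)

1  (I1 all integral)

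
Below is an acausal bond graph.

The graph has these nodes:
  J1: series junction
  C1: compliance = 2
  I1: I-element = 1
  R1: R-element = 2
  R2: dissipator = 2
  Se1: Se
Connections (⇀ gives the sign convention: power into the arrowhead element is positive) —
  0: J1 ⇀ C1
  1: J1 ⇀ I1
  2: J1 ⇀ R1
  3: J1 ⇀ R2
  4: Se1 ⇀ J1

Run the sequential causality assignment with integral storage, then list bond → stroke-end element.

β4 →J1  (Se1: effort source, stroke at far end)
β0 →J1  (C1 outputs effort q/C1)
β1 →I1  (I1 integral (f out))
β2 →J1  (common-f at J1 fixed by 1)
β3 →J1  (J1: bond 1 brought flow, rest push out)

β0 stroke→J1
β1 stroke→I1
β2 stroke→J1
β3 stroke→J1
β4 stroke→J1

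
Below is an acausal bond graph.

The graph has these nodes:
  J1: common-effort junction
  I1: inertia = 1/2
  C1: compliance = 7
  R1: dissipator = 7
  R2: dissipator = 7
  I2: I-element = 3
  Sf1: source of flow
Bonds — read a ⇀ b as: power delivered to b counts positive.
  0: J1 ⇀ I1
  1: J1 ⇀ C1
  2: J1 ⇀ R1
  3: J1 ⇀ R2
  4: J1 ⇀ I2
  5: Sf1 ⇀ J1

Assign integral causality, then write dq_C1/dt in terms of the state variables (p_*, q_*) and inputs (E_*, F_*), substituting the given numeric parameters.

dq_C1/dt = F_Sf1 - 2*p_I1 - p_I2/3 - 2*q_C1/49

bond 5 |Sf1  (Sf1 fixes flow; stroke at Sf1)
bond 0 |I1  (prefer integral on I1)
bond 1 |J1  (C1: C, integral causality)
bond 2 |R1  (0-jn J1 has e-setter on 1)
bond 3 |R2  (J1: bond 1 brought effort, rest push out)
bond 4 |I2  (J1: bond 1 brought effort, rest push out)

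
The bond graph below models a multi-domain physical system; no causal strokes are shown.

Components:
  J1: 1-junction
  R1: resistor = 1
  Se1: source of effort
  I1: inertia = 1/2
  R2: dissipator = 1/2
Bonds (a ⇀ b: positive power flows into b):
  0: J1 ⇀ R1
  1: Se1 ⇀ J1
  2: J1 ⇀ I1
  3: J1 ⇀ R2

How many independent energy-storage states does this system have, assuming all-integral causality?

#1 stroke→J1  (source Se1 imposes e)
#2 stroke→I1  (prefer integral on I1)
#0 stroke→J1  (J1: bond 2 brought flow, rest push out)
#3 stroke→J1  (J1 flow already set via bond 2)

1  (I1 all integral)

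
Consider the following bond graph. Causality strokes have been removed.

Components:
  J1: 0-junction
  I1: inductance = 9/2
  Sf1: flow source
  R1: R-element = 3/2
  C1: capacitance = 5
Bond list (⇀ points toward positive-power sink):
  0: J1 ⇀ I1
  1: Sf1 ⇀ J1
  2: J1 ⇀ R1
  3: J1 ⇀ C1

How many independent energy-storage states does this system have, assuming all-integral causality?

bond 1 →Sf1  (Sf1 (Sf) sets flow on bond)
bond 0 →I1  (prefer integral on I1)
bond 3 →J1  (C1 outputs effort q/C1)
bond 2 →R1  (J1: bond 3 brought effort, rest push out)

2  (C1, I1 all integral)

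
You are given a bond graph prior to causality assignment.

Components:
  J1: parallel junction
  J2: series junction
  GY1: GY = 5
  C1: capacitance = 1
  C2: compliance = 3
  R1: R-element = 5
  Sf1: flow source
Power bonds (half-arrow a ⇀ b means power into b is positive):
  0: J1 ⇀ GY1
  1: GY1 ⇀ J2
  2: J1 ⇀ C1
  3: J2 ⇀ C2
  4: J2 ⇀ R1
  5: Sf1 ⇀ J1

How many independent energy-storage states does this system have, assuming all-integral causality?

2  (C1, C2 all integral)

bond 5 |Sf1  (Sf1: flow source, stroke at near end)
bond 2 |J1  (C1 integral (e out))
bond 0 |GY1  (J1 effort already set via bond 2)
bond 1 |GY1  (through GY1, causality inverts; strokes same side of GY1)
bond 3 |J2  (1-jn J2 has f-setter on 1)
bond 4 |J2  (J2: bond 1 brought flow, rest push out)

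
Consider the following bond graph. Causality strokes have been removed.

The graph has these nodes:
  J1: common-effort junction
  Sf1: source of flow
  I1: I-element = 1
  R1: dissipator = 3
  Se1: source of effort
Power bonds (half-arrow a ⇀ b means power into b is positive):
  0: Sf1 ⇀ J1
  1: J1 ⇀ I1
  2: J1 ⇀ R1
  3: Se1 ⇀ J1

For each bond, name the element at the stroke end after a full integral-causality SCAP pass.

b0 stroke→Sf1
b1 stroke→I1
b2 stroke→R1
b3 stroke→J1

b0 stroke at Sf1  (Sf1: flow source, stroke at near end)
b3 stroke at J1  (Se1 (Se) sets effort on bond)
b1 stroke at I1  (J1: bond 3 brought effort, rest push out)
b2 stroke at R1  (common-e at J1 fixed by 3)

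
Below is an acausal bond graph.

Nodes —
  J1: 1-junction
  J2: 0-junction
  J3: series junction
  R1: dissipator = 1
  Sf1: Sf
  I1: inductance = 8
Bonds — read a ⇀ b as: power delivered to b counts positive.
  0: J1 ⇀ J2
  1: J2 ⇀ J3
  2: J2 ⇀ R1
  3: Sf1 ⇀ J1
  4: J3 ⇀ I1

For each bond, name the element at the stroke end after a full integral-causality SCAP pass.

bond 0 |J1
bond 1 |J3
bond 2 |J2
bond 3 |Sf1
bond 4 |I1

b3 stroke→Sf1  (source Sf1 imposes f)
b0 stroke→J1  (1-jn J1 has f-setter on 3)
b4 stroke→I1  (I1 integral (f out))
b1 stroke→J3  (common-f at J3 fixed by 4)
b2 stroke→J2  (J2 needs exactly one e-in)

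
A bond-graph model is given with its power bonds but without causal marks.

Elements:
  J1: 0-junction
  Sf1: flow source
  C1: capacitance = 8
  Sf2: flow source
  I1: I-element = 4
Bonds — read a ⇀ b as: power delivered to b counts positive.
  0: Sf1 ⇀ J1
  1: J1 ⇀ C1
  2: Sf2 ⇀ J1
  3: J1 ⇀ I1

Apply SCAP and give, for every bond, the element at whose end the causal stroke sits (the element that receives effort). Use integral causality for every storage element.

β0 →Sf1
β1 →J1
β2 →Sf2
β3 →I1

b0 stroke→Sf1  (Sf1 fixes flow; stroke at Sf1)
b2 stroke→Sf2  (Sf2 fixes flow; stroke at Sf2)
b1 stroke→J1  (C1: C, integral causality)
b3 stroke→I1  (common-e at J1 fixed by 1)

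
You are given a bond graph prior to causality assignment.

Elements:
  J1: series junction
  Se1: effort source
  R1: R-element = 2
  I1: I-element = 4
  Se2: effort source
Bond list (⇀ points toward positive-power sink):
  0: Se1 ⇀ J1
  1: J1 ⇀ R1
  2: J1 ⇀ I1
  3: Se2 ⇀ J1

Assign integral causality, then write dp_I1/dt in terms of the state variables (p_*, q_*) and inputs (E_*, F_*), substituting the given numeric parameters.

β0 →J1  (source Se1 imposes e)
β3 →J1  (Se2 fixes effort; stroke away)
β2 →I1  (prefer integral on I1)
β1 →J1  (J1 flow already set via bond 2)

dp_I1/dt = E_Se1 + E_Se2 - p_I1/2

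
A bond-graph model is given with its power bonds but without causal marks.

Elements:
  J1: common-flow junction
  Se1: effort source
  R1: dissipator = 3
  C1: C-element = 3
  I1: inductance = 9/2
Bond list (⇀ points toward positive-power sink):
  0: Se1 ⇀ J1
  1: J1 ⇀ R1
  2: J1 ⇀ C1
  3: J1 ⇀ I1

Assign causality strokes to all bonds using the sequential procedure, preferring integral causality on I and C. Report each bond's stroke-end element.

#0 |J1
#1 |J1
#2 |J1
#3 |I1

#0 stroke at J1  (Se1: effort source, stroke at far end)
#2 stroke at J1  (prefer integral on C1)
#3 stroke at I1  (prefer integral on I1)
#1 stroke at J1  (1-jn J1 has f-setter on 3)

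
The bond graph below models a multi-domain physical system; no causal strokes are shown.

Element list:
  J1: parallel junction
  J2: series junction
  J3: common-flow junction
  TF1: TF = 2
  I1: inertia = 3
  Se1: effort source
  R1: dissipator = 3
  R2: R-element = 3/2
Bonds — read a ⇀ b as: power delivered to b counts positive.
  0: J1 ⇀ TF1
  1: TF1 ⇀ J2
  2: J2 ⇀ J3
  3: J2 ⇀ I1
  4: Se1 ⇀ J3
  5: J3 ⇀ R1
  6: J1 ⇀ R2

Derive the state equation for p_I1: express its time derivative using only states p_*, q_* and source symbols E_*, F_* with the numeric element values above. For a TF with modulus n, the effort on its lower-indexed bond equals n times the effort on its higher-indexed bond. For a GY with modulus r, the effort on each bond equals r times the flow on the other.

β4 |J3  (Se1 (Se) sets effort on bond)
β3 |I1  (prefer integral on I1)
β1 |J2  (1-jn J2 has f-setter on 3)
β2 |J2  (J2: bond 3 brought flow, rest push out)
β5 |J3  (J3 flow already set via bond 2)
β0 |TF1  (TF1 one-in-one-out from 1)
β6 |J1  (J1: last free bond brings effort in)

dp_I1/dt = E_Se1 - 9*p_I1/8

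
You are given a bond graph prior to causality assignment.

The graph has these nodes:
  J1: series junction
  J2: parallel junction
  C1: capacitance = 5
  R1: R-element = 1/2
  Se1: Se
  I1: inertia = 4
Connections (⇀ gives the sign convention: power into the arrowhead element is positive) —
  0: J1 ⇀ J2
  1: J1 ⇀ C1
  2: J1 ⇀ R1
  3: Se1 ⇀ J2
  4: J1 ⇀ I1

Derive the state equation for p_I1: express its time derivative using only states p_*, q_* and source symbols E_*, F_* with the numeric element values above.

#3 |J2  (Se1 (Se) sets effort on bond)
#0 |J1  (common-e at J2 fixed by 3)
#1 |J1  (C1 outputs effort q/C1)
#4 |I1  (I1 integral (f out))
#2 |J1  (1-jn J1 has f-setter on 4)

dp_I1/dt = -E_Se1 - p_I1/8 - q_C1/5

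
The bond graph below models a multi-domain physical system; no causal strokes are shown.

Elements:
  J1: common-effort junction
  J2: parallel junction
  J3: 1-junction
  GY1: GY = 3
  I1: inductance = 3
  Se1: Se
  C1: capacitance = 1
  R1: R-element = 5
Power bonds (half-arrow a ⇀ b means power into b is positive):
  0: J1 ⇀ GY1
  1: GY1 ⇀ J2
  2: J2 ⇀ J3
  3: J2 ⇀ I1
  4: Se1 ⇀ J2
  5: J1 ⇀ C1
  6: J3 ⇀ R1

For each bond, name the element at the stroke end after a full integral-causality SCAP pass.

#4 stroke at J2  (Se1 (Se) sets effort on bond)
#1 stroke at GY1  (0-jn J2 has e-setter on 4)
#2 stroke at J3  (0-jn J2 has e-setter on 4)
#3 stroke at I1  (0-jn J2 has e-setter on 4)
#6 stroke at R1  (J3: last free bond brings flow in)
#0 stroke at GY1  (GY1: gyrator matches bond 1)
#5 stroke at J1  (J1 needs exactly one e-in)

#0 stroke→GY1
#1 stroke→GY1
#2 stroke→J3
#3 stroke→I1
#4 stroke→J2
#5 stroke→J1
#6 stroke→R1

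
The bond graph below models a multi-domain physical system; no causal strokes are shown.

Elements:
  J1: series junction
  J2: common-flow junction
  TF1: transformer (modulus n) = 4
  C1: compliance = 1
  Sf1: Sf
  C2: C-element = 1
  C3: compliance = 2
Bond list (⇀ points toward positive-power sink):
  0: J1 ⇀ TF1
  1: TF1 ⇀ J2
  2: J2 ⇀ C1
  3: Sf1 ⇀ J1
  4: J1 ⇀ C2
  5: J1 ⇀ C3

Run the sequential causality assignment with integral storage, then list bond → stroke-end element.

#0 stroke at J1
#1 stroke at TF1
#2 stroke at J2
#3 stroke at Sf1
#4 stroke at J1
#5 stroke at J1

#3 stroke→Sf1  (Sf1 fixes flow; stroke at Sf1)
#0 stroke→J1  (1-jn J1 has f-setter on 3)
#4 stroke→J1  (J1 flow already set via bond 3)
#5 stroke→J1  (J1: bond 3 brought flow, rest push out)
#1 stroke→TF1  (TF TF1: opposite of bond 0)
#2 stroke→J2  (J2: bond 1 brought flow, rest push out)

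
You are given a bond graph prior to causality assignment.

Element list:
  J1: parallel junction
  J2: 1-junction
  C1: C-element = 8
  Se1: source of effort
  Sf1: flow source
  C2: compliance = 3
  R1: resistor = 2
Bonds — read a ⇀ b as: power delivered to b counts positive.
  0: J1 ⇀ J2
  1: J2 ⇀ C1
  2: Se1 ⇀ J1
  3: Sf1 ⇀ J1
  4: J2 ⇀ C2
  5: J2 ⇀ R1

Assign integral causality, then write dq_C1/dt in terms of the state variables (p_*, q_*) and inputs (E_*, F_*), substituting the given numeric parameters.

β2 →J1  (Se1 fixes effort; stroke away)
β3 →Sf1  (Sf1 fixes flow; stroke at Sf1)
β0 →J2  (J1: bond 2 brought effort, rest push out)
β1 →J2  (C1: C, integral causality)
β4 →J2  (C2: C, integral causality)
β5 →R1  (J2: last free bond brings flow in)

dq_C1/dt = E_Se1/2 - q_C1/16 - q_C2/6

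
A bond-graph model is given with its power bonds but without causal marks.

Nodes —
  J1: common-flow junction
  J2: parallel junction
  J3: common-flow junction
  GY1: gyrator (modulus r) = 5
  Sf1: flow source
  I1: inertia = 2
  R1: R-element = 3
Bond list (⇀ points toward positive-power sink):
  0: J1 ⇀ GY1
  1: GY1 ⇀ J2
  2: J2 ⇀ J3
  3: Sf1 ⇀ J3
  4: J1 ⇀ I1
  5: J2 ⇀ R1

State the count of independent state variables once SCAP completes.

β3 |Sf1  (Sf1: flow source, stroke at near end)
β2 |J3  (1-jn J3 has f-setter on 3)
β4 |I1  (prefer integral on I1)
β0 |J1  (common-f at J1 fixed by 4)
β1 |J2  (through GY1, causality inverts; strokes same side of GY1)
β5 |R1  (J2: bond 1 brought effort, rest push out)

1  (I1 all integral)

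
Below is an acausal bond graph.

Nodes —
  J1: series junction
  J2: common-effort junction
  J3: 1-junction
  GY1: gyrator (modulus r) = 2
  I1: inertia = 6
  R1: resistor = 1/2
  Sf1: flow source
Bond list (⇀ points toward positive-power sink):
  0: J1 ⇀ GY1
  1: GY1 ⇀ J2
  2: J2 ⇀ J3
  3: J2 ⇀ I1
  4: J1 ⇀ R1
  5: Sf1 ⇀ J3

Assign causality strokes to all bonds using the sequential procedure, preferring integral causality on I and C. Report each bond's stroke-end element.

bond 0 stroke at J1
bond 1 stroke at J2
bond 2 stroke at J3
bond 3 stroke at I1
bond 4 stroke at R1
bond 5 stroke at Sf1

bond 5 stroke at Sf1  (Sf1 fixes flow; stroke at Sf1)
bond 2 stroke at J3  (common-f at J3 fixed by 5)
bond 3 stroke at I1  (I1 integral (f out))
bond 1 stroke at J2  (only one effort-in slot at J2)
bond 0 stroke at J1  (through GY1, causality inverts; strokes same side of GY1)
bond 4 stroke at R1  (closing 1-jn rule on J1)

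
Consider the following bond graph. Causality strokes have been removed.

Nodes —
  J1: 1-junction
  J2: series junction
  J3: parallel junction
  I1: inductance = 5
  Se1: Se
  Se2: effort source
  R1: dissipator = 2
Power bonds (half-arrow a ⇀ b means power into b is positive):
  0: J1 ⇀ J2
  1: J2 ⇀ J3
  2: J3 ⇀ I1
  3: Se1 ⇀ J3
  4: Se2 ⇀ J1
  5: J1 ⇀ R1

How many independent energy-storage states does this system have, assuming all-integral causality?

1  (I1 all integral)

b3 stroke→J3  (source Se1 imposes e)
b4 stroke→J1  (source Se2 imposes e)
b1 stroke→J2  (J3: bond 3 brought effort, rest push out)
b2 stroke→I1  (common-e at J3 fixed by 3)
b0 stroke→J1  (J2 needs exactly one f-in)
b5 stroke→R1  (J1: last free bond brings flow in)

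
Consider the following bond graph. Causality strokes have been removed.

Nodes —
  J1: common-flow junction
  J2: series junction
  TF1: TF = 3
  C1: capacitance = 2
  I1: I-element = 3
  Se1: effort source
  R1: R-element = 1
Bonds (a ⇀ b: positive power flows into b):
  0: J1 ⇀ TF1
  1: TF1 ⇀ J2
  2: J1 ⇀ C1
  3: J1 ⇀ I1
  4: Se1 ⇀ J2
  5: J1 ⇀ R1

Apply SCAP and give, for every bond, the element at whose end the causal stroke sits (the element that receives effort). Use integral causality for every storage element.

#4 →J2  (Se1: effort source, stroke at far end)
#1 →TF1  (J2 needs exactly one f-in)
#0 →J1  (through TF1, causality passes straight; one stroke at TF1)
#2 →J1  (C1 integral (e out))
#3 →I1  (I1 integral (f out))
#5 →J1  (J1: bond 3 brought flow, rest push out)

#0 |J1
#1 |TF1
#2 |J1
#3 |I1
#4 |J2
#5 |J1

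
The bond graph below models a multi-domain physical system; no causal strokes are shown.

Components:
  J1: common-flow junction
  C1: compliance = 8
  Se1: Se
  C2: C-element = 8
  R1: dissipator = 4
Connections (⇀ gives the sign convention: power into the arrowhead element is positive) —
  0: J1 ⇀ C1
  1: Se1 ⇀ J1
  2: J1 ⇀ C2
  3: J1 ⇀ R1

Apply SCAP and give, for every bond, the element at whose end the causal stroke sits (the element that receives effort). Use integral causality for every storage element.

bond 1 stroke→J1  (Se1 (Se) sets effort on bond)
bond 0 stroke→J1  (C1 integral (e out))
bond 2 stroke→J1  (C2 outputs effort q/C2)
bond 3 stroke→R1  (closing 1-jn rule on J1)

b0 stroke→J1
b1 stroke→J1
b2 stroke→J1
b3 stroke→R1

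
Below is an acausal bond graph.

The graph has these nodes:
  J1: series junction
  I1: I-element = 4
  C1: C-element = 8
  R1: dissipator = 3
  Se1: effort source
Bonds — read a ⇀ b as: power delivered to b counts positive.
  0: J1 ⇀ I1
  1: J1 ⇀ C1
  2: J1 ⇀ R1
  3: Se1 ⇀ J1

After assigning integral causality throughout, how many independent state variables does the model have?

β3 →J1  (Se1 fixes effort; stroke away)
β0 →I1  (prefer integral on I1)
β1 →J1  (J1 flow already set via bond 0)
β2 →J1  (J1: bond 0 brought flow, rest push out)

2  (C1, I1 all integral)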